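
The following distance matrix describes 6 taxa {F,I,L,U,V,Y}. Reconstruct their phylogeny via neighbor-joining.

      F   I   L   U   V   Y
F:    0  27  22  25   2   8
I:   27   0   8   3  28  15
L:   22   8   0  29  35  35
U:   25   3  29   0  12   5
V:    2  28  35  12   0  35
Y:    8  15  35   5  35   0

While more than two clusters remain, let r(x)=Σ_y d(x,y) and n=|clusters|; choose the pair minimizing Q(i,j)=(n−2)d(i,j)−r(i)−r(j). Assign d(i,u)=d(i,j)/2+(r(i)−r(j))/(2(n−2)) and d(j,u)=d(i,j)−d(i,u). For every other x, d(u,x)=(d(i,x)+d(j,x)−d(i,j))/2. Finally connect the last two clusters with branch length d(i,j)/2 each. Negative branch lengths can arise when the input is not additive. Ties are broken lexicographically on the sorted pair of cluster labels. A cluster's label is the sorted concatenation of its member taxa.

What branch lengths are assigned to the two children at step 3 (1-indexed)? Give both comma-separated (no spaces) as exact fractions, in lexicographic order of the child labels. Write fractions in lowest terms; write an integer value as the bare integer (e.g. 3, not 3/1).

1. join F+V (d=2, Q=-188) ⇒ FV; edges |F|=-5/2, |V|=9/2
  updated: d(FV,I)=53/2, d(FV,L)=55/2, d(FV,U)=35/2, d(FV,Y)=41/2
2. join I+L (d=8, Q=-128) ⇒ IL; edges |I|=-23/6, |L|=71/6
  updated: d(FV,IL)=23, d(IL,U)=12, d(IL,Y)=21
3. join FV+IL (d=23, Q=-71) ⇒ FILV; edges |FV|=51/4, |IL|=41/4
  updated: d(FILV,U)=13/4, d(FILV,Y)=37/4
4. join FILV+U (d=13/4, Q=-35/2) ⇒ FILUV; edges |FILV|=15/4, |U|=-1/2
  updated: d(FILUV,Y)=11/2
5. join FILUV+Y (d=11/2) ⇒ FILUVY; edges |FILUV|=11/4, |Y|=11/4
final tree: ((((F:-5/2,V:9/2):51/4,(I:-23/6,L:71/6):41/4):15/4,U:-1/2):11/4,Y:11/4)
total length: 167/4

51/4,41/4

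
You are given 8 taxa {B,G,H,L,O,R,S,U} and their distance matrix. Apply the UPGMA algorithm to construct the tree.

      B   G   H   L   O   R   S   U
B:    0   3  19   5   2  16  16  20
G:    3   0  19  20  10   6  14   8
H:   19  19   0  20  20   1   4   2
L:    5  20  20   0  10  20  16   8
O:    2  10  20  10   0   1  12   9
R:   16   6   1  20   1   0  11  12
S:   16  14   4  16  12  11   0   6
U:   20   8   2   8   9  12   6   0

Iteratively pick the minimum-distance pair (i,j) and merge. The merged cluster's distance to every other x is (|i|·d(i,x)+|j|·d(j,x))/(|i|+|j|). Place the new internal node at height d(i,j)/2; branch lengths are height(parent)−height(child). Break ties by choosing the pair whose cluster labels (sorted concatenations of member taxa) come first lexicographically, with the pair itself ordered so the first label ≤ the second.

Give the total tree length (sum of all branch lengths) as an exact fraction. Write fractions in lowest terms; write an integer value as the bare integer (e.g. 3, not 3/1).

1. join H+R (d=1) ⇒ HR; edges |H|=1/2, |R|=1/2
  updated: d(B,HR)=35/2, d(G,HR)=25/2, d(HR,L)=20, d(HR,O)=21/2, d(HR,S)=15/2, d(HR,U)=7
2. join B+O (d=2) ⇒ BO; edges |B|=1, |O|=1
  updated: d(BO,G)=13/2, d(BO,HR)=14, d(BO,L)=15/2, d(BO,S)=14, d(BO,U)=29/2
3. join S+U (d=6) ⇒ SU; edges |S|=3, |U|=3
  updated: d(BO,SU)=57/4, d(G,SU)=11, d(HR,SU)=29/4, d(L,SU)=12
4. join BO+G (d=13/2) ⇒ BGO; edges |BO|=9/4, |G|=13/4
  updated: d(BGO,HR)=27/2, d(BGO,L)=35/3, d(BGO,SU)=79/6
5. join HR+SU (d=29/4) ⇒ HRSU; edges |HR|=25/8, |SU|=5/8
  updated: d(BGO,HRSU)=40/3, d(HRSU,L)=16
6. join BGO+L (d=35/3) ⇒ BGLO; edges |BGO|=31/12, |L|=35/6
  updated: d(BGLO,HRSU)=14
7. join BGLO+HRSU (d=14) ⇒ BGHLORSU; edges |BGLO|=7/6, |HRSU|=27/8
final tree: ((((B:1,O:1):9/4,G:13/4):31/12,L:35/6):7/6,((H:1/2,R:1/2):25/8,(S:3,U:3):5/8):27/8)
total length: 749/24

749/24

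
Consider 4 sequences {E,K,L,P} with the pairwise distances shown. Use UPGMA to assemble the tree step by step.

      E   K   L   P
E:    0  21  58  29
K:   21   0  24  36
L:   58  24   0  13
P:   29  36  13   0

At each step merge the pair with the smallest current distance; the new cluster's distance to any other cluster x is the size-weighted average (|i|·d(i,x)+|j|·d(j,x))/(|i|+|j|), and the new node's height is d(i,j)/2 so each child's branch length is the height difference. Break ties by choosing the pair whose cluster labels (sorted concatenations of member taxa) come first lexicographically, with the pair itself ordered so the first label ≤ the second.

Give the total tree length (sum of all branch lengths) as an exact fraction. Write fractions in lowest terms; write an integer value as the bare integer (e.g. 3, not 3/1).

215/4

iteration 1: select L,P (d=13); attach at lengths (13/2, 13/2); label the merged cluster LP
  updated: d(E,LP)=87/2, d(K,LP)=30
iteration 2: select E,K (d=21); attach at lengths (21/2, 21/2); label the merged cluster EK
  updated: d(EK,LP)=147/4
iteration 3: select EK,LP (d=147/4); attach at lengths (63/8, 95/8); label the merged cluster EKLP
final tree: ((E:21/2,K:21/2):63/8,(L:13/2,P:13/2):95/8)
total length: 215/4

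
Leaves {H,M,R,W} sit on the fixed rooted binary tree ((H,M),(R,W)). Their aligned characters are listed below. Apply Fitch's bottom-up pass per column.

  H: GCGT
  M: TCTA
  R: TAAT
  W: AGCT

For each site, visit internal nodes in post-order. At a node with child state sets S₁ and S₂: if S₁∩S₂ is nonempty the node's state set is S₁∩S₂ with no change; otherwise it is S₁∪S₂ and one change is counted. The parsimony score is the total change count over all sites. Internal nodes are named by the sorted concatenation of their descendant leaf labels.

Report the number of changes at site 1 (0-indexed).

[col 0] HM: children H:{G}, M:{T} ∪→ {G,T}; cost 1
[col 0] RW: children R:{T}, W:{A} ∪→ {A,T}; cost 1
[col 0] HMRW: children HM:{G,T}, RW:{A,T} ∩→ {T}; cost 0
[col 1] HM: children H:{C}, M:{C} ∩→ {C}; cost 0
[col 1] RW: children R:{A}, W:{G} ∪→ {A,G}; cost 1
[col 1] HMRW: children HM:{C}, RW:{A,G} ∪→ {A,C,G}; cost 1
[col 2] HM: children H:{G}, M:{T} ∪→ {G,T}; cost 1
[col 2] RW: children R:{A}, W:{C} ∪→ {A,C}; cost 1
[col 2] HMRW: children HM:{G,T}, RW:{A,C} ∪→ {A,C,G,T}; cost 1
[col 3] HM: children H:{T}, M:{A} ∪→ {A,T}; cost 1
[col 3] RW: children R:{T}, W:{T} ∩→ {T}; cost 0
[col 3] HMRW: children HM:{A,T}, RW:{T} ∩→ {T}; cost 0
per-site changes: [2, 2, 3, 1]; total = 8

2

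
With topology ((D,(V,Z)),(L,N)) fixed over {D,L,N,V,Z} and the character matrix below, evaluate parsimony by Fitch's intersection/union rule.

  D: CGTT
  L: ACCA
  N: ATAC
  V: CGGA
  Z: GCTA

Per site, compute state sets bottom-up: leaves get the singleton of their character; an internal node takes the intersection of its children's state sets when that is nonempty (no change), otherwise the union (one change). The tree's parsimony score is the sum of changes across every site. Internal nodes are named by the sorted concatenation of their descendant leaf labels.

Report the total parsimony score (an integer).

[col 0] VZ: children V:{C}, Z:{G} ∪→ {C,G}; cost 1
[col 0] DVZ: children D:{C}, VZ:{C,G} ∩→ {C}; cost 0
[col 0] LN: children L:{A}, N:{A} ∩→ {A}; cost 0
[col 0] DLNVZ: children DVZ:{C}, LN:{A} ∪→ {A,C}; cost 1
[col 1] VZ: children V:{G}, Z:{C} ∪→ {C,G}; cost 1
[col 1] DVZ: children D:{G}, VZ:{C,G} ∩→ {G}; cost 0
[col 1] LN: children L:{C}, N:{T} ∪→ {C,T}; cost 1
[col 1] DLNVZ: children DVZ:{G}, LN:{C,T} ∪→ {C,G,T}; cost 1
[col 2] VZ: children V:{G}, Z:{T} ∪→ {G,T}; cost 1
[col 2] DVZ: children D:{T}, VZ:{G,T} ∩→ {T}; cost 0
[col 2] LN: children L:{C}, N:{A} ∪→ {A,C}; cost 1
[col 2] DLNVZ: children DVZ:{T}, LN:{A,C} ∪→ {A,C,T}; cost 1
[col 3] VZ: children V:{A}, Z:{A} ∩→ {A}; cost 0
[col 3] DVZ: children D:{T}, VZ:{A} ∪→ {A,T}; cost 1
[col 3] LN: children L:{A}, N:{C} ∪→ {A,C}; cost 1
[col 3] DLNVZ: children DVZ:{A,T}, LN:{A,C} ∩→ {A}; cost 0
per-site changes: [2, 3, 3, 2]; total = 10

10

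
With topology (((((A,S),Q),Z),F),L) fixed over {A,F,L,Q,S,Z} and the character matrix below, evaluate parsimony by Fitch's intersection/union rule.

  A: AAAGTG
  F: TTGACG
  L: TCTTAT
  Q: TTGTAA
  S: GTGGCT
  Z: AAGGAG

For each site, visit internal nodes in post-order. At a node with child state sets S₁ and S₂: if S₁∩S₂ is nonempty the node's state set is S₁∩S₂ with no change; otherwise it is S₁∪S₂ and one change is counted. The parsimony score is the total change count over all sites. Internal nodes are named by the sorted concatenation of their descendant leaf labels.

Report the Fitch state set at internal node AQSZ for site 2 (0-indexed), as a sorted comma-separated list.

G

AS@0: {A} ∪ {G} = {A,G} (union, +1)
AQS@0: {A,G} ∪ {T} = {A,G,T} (union, +1)
AQSZ@0: {A,G,T} ∩ {A} = {A} (intersection, +0)
AFQSZ@0: {A} ∪ {T} = {A,T} (union, +1)
AFLQSZ@0: {A,T} ∩ {T} = {T} (intersection, +0)
AS@1: {A} ∪ {T} = {A,T} (union, +1)
AQS@1: {A,T} ∩ {T} = {T} (intersection, +0)
AQSZ@1: {T} ∪ {A} = {A,T} (union, +1)
AFQSZ@1: {A,T} ∩ {T} = {T} (intersection, +0)
AFLQSZ@1: {T} ∪ {C} = {C,T} (union, +1)
AS@2: {A} ∪ {G} = {A,G} (union, +1)
AQS@2: {A,G} ∩ {G} = {G} (intersection, +0)
AQSZ@2: {G} ∩ {G} = {G} (intersection, +0)
AFQSZ@2: {G} ∩ {G} = {G} (intersection, +0)
AFLQSZ@2: {G} ∪ {T} = {G,T} (union, +1)
AS@3: {G} ∩ {G} = {G} (intersection, +0)
AQS@3: {G} ∪ {T} = {G,T} (union, +1)
AQSZ@3: {G,T} ∩ {G} = {G} (intersection, +0)
AFQSZ@3: {G} ∪ {A} = {A,G} (union, +1)
AFLQSZ@3: {A,G} ∪ {T} = {A,G,T} (union, +1)
AS@4: {T} ∪ {C} = {C,T} (union, +1)
AQS@4: {C,T} ∪ {A} = {A,C,T} (union, +1)
AQSZ@4: {A,C,T} ∩ {A} = {A} (intersection, +0)
AFQSZ@4: {A} ∪ {C} = {A,C} (union, +1)
AFLQSZ@4: {A,C} ∩ {A} = {A} (intersection, +0)
AS@5: {G} ∪ {T} = {G,T} (union, +1)
AQS@5: {G,T} ∪ {A} = {A,G,T} (union, +1)
AQSZ@5: {A,G,T} ∩ {G} = {G} (intersection, +0)
AFQSZ@5: {G} ∩ {G} = {G} (intersection, +0)
AFLQSZ@5: {G} ∪ {T} = {G,T} (union, +1)
per-site changes: [3, 3, 2, 3, 3, 3]; total = 17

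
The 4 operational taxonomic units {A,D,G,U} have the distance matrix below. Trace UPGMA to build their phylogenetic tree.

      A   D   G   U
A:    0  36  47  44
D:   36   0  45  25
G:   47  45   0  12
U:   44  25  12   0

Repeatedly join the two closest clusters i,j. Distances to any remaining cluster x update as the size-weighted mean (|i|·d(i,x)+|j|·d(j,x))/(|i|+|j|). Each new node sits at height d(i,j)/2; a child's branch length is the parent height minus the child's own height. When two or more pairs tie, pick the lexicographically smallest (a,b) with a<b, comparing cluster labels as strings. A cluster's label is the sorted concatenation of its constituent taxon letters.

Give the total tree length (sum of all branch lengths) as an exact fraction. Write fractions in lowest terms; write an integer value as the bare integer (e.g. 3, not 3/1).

iteration 1: select G,U (d=12); attach at lengths (6, 6); label the merged cluster GU
  updated: d(A,GU)=91/2, d(D,GU)=35
iteration 2: select D,GU (d=35); attach at lengths (35/2, 23/2); label the merged cluster DGU
  updated: d(A,DGU)=127/3
iteration 3: select A,DGU (d=127/3); attach at lengths (127/6, 11/3); label the merged cluster ADGU
final tree: (A:127/6,(D:35/2,(G:6,U:6):23/2):11/3)
total length: 395/6

395/6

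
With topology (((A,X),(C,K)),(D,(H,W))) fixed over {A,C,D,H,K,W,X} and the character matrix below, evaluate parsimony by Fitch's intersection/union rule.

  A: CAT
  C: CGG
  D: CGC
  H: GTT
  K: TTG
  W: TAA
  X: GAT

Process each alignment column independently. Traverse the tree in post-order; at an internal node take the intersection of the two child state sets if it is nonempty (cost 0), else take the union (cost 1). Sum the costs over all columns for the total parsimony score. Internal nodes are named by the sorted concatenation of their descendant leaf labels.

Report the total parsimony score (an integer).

AX@0: {C} ∪ {G} = {C,G} (union, +1)
CK@0: {C} ∪ {T} = {C,T} (union, +1)
ACKX@0: {C,G} ∩ {C,T} = {C} (intersection, +0)
HW@0: {G} ∪ {T} = {G,T} (union, +1)
DHW@0: {C} ∪ {G,T} = {C,G,T} (union, +1)
ACDHKWX@0: {C} ∩ {C,G,T} = {C} (intersection, +0)
AX@1: {A} ∩ {A} = {A} (intersection, +0)
CK@1: {G} ∪ {T} = {G,T} (union, +1)
ACKX@1: {A} ∪ {G,T} = {A,G,T} (union, +1)
HW@1: {T} ∪ {A} = {A,T} (union, +1)
DHW@1: {G} ∪ {A,T} = {A,G,T} (union, +1)
ACDHKWX@1: {A,G,T} ∩ {A,G,T} = {A,G,T} (intersection, +0)
AX@2: {T} ∩ {T} = {T} (intersection, +0)
CK@2: {G} ∩ {G} = {G} (intersection, +0)
ACKX@2: {T} ∪ {G} = {G,T} (union, +1)
HW@2: {T} ∪ {A} = {A,T} (union, +1)
DHW@2: {C} ∪ {A,T} = {A,C,T} (union, +1)
ACDHKWX@2: {G,T} ∩ {A,C,T} = {T} (intersection, +0)
per-site changes: [4, 4, 3]; total = 11

11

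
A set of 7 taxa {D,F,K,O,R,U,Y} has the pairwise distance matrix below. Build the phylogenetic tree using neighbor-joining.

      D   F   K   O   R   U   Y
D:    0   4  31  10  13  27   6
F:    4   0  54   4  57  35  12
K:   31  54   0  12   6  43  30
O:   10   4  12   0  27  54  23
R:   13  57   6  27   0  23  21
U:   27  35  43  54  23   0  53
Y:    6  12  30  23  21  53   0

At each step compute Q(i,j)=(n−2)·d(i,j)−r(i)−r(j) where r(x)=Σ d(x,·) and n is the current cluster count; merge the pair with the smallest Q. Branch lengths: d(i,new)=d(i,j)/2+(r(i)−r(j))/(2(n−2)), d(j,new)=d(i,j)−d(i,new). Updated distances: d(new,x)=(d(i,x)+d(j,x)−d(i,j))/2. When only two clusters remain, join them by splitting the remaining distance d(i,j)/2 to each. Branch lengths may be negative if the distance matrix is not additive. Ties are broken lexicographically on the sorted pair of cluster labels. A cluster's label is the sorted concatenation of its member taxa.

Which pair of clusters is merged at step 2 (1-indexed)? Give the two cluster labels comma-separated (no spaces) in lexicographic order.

KR,U

1. join K+R (d=6, Q=-293) ⇒ KR; edges |K|=59/10, |R|=1/10
  updated: d(D,KR)=19, d(F,KR)=105/2, d(KR,O)=33/2, d(KR,U)=30, d(KR,Y)=45/2
2. join KR+U (d=30, Q=-439/2) ⇒ KRU; edges |KR|=123/16, |U|=357/16
  updated: d(D,KRU)=8, d(F,KRU)=115/4, d(KRU,O)=81/4, d(KRU,Y)=91/4
3. join F+O (d=4, Q=-94) ⇒ FO; edges |F|=7/12, |O|=41/12
  updated: d(D,FO)=5, d(FO,KRU)=45/2, d(FO,Y)=31/2
4. join D+KRU (d=8, Q=-225/4) ⇒ DKRU; edges |D|=-73/16, |KRU|=201/16
  updated: d(DKRU,FO)=39/4, d(DKRU,Y)=83/8
5. join DKRU+FO (d=39/4, Q=-285/8) ⇒ DFKORU; edges |DKRU|=37/16, |FO|=119/16
  updated: d(DFKORU,Y)=129/16
6. join DFKORU+Y (d=129/16) ⇒ DFKORUY; edges |DFKORU|=129/32, |Y|=129/32
final tree: (((D:-73/16,((K:59/10,R:1/10):123/16,U:357/16):201/16):37/16,(F:7/12,O:41/12):119/16):129/32,Y:129/32)
total length: 1053/16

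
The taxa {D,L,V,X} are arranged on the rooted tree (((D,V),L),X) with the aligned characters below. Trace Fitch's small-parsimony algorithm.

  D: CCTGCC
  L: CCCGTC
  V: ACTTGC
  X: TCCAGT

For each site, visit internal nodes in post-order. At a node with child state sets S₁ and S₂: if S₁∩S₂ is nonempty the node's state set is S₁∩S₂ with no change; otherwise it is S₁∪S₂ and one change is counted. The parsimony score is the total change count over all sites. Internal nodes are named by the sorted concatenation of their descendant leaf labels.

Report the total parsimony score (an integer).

[col 0] DV: children D:{C}, V:{A} ∪→ {A,C}; cost 1
[col 0] DLV: children DV:{A,C}, L:{C} ∩→ {C}; cost 0
[col 0] DLVX: children DLV:{C}, X:{T} ∪→ {C,T}; cost 1
[col 1] DV: children D:{C}, V:{C} ∩→ {C}; cost 0
[col 1] DLV: children DV:{C}, L:{C} ∩→ {C}; cost 0
[col 1] DLVX: children DLV:{C}, X:{C} ∩→ {C}; cost 0
[col 2] DV: children D:{T}, V:{T} ∩→ {T}; cost 0
[col 2] DLV: children DV:{T}, L:{C} ∪→ {C,T}; cost 1
[col 2] DLVX: children DLV:{C,T}, X:{C} ∩→ {C}; cost 0
[col 3] DV: children D:{G}, V:{T} ∪→ {G,T}; cost 1
[col 3] DLV: children DV:{G,T}, L:{G} ∩→ {G}; cost 0
[col 3] DLVX: children DLV:{G}, X:{A} ∪→ {A,G}; cost 1
[col 4] DV: children D:{C}, V:{G} ∪→ {C,G}; cost 1
[col 4] DLV: children DV:{C,G}, L:{T} ∪→ {C,G,T}; cost 1
[col 4] DLVX: children DLV:{C,G,T}, X:{G} ∩→ {G}; cost 0
[col 5] DV: children D:{C}, V:{C} ∩→ {C}; cost 0
[col 5] DLV: children DV:{C}, L:{C} ∩→ {C}; cost 0
[col 5] DLVX: children DLV:{C}, X:{T} ∪→ {C,T}; cost 1
per-site changes: [2, 0, 1, 2, 2, 1]; total = 8

8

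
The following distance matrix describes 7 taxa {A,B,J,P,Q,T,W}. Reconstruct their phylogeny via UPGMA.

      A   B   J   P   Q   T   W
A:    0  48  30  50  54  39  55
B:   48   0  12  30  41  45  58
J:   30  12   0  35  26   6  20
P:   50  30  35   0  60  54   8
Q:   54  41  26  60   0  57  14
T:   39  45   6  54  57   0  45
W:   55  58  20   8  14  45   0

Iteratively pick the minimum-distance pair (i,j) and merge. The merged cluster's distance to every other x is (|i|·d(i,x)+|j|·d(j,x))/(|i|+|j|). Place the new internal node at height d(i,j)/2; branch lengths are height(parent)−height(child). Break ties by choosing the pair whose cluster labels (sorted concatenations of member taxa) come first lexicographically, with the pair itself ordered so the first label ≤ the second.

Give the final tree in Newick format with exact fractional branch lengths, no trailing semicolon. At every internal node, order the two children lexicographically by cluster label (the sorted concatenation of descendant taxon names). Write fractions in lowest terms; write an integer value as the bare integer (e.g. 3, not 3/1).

((A:39/2,(B:57/4,(J:3,T:3):45/4):21/4):19/8,((P:4,W:4):29/2,Q:37/2):27/8)

step 1: merge (J,T) at d=6; branch lengths J→3, T→3; new cluster JT
  updated: d(A,JT)=69/2, d(B,JT)=57/2, d(JT,P)=89/2, d(JT,Q)=83/2, d(JT,W)=65/2
step 2: merge (P,W) at d=8; branch lengths P→4, W→4; new cluster PW
  updated: d(A,PW)=105/2, d(B,PW)=44, d(JT,PW)=77/2, d(PW,Q)=37
step 3: merge (B,JT) at d=57/2; branch lengths B→57/4, JT→45/4; new cluster BJT
  updated: d(A,BJT)=39, d(BJT,PW)=121/3, d(BJT,Q)=124/3
step 4: merge (PW,Q) at d=37; branch lengths PW→29/2, Q→37/2; new cluster PQW
  updated: d(A,PQW)=53, d(BJT,PQW)=122/3
step 5: merge (A,BJT) at d=39; branch lengths A→39/2, BJT→21/4; new cluster ABJT
  updated: d(ABJT,PQW)=175/4
step 6: merge (ABJT,PQW) at d=175/4; branch lengths ABJT→19/8, PQW→27/8; new cluster ABJPQTW
final tree: ((A:39/2,(B:57/4,(J:3,T:3):45/4):21/4):19/8,((P:4,W:4):29/2,Q:37/2):27/8)
total length: 103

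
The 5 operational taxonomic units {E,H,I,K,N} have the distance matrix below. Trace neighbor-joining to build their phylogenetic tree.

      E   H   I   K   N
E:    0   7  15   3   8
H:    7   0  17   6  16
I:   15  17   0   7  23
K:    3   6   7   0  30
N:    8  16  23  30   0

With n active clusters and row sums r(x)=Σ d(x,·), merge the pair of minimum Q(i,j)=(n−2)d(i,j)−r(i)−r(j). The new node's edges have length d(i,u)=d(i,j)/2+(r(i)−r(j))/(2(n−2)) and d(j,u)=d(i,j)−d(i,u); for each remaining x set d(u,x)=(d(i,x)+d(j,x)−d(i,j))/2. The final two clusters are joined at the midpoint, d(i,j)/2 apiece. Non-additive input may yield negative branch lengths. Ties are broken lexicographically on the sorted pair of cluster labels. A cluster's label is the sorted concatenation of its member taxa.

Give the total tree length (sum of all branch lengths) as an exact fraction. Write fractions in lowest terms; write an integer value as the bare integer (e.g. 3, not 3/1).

step 1: merge (I,K) at d=7, Q=-87; branch lengths I→37/6, K→5/6; new cluster IK
  updated: d(E,IK)=11/2, d(H,IK)=8, d(IK,N)=23
step 2: merge (E,N) at d=8, Q=-103/2; branch lengths E→-21/8, N→85/8; new cluster EN
  updated: d(EN,H)=15/2, d(EN,IK)=41/4
step 3: merge (EN,H) at d=15/2, Q=-103/4; branch lengths EN→39/8, H→21/8; new cluster EHN
  updated: d(EHN,IK)=43/8
step 4: merge (EHN,IK) at d=43/8; branch lengths EHN→43/16, IK→43/16; new cluster EHIKN
final tree: (((E:-21/8,N:85/8):39/8,H:21/8):43/16,(I:37/6,K:5/6):43/16)
total length: 223/8

223/8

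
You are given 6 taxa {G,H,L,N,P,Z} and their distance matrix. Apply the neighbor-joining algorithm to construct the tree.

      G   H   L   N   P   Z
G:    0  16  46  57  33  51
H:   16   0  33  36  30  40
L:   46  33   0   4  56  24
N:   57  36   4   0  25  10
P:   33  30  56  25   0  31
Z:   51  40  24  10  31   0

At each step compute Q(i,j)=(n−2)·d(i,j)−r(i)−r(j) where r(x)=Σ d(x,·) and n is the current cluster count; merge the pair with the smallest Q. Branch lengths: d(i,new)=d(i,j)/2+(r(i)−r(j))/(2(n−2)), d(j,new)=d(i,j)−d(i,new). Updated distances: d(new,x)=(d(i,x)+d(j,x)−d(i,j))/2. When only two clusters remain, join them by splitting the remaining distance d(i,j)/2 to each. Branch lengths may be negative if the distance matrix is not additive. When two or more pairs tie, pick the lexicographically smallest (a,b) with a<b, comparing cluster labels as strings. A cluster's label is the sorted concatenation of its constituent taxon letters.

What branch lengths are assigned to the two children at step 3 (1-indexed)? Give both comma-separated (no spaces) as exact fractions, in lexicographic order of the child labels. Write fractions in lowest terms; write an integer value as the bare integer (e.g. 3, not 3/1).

iteration 1: select G,H (d=16, Q=-294); attach at lengths (14, 2); label the merged cluster GH
  updated: d(GH,L)=63/2, d(GH,N)=77/2, d(GH,P)=47/2, d(GH,Z)=75/2
iteration 2: select GH,P (d=47/2, Q=-196); attach at lengths (11, 25/2); label the merged cluster GHP
  updated: d(GHP,L)=32, d(GHP,N)=20, d(GHP,Z)=45/2
iteration 3: select GHP,Z (d=45/2, Q=-86); attach at lengths (63/4, 27/4); label the merged cluster GHPZ
  updated: d(GHPZ,L)=67/4, d(GHPZ,N)=15/4
iteration 4: select GHPZ,L (d=67/4, Q=-49/2); attach at lengths (33/4, 17/2); label the merged cluster GHLPZ
  updated: d(GHLPZ,N)=-9/2
iteration 5: select GHLPZ,N (d=-9/2); attach at lengths (-9/4, -9/4); label the merged cluster GHLNPZ
final tree: (((((G:14,H:2):11,P:25/2):63/4,Z:27/4):33/4,L:17/2):-9/4,N:-9/4)
total length: 297/4

63/4,27/4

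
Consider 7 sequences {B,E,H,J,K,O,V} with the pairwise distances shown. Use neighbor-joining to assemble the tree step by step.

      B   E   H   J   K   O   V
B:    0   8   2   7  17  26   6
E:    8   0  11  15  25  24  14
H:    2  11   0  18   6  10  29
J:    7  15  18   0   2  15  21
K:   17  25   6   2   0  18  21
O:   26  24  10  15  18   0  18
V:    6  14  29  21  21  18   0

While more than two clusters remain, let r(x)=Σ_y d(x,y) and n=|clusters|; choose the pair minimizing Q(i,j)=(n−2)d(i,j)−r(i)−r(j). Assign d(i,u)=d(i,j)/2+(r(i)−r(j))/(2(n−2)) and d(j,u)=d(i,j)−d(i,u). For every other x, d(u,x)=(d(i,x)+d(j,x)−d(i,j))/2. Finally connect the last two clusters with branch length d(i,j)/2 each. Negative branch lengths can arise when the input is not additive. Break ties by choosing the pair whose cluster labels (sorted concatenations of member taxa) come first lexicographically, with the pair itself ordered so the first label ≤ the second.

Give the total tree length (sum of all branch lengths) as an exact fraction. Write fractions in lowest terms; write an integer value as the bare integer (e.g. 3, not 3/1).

iteration 1: select J,K (d=2, Q=-157); attach at lengths (-1/10, 21/10); label the merged cluster JK
  updated: d(B,JK)=11, d(E,JK)=19, d(H,JK)=11, d(JK,O)=31/2, d(JK,V)=20
iteration 2: select H,O (d=10, Q=-233/2); attach at lengths (19/16, 141/16); label the merged cluster HO
  updated: d(B,HO)=9, d(E,HO)=25/2, d(HO,JK)=33/4, d(HO,V)=37/2
iteration 3: select HO,JK (d=33/4, Q=-327/4); attach at lengths (59/24, 139/24); label the merged cluster HJKO
  updated: d(B,HJKO)=47/8, d(E,HJKO)=93/8, d(HJKO,V)=121/8
iteration 4: select B,V (d=6, Q=-43); attach at lengths (-13/16, 109/16); label the merged cluster BV
  updated: d(BV,E)=8, d(BV,HJKO)=15/2
iteration 5: select BV,E (d=8, Q=-217/8); attach at lengths (31/16, 97/16); label the merged cluster BEV
  updated: d(BEV,HJKO)=89/16
iteration 6: select BEV,HJKO (d=89/16); attach at lengths (89/32, 89/32); label the merged cluster BEHJKOV
final tree: (((B:-13/16,V:109/16):31/16,E:97/16):89/32,((H:19/16,O:141/16):59/24,(J:-1/10,K:21/10):139/24):89/32)
total length: 637/16

637/16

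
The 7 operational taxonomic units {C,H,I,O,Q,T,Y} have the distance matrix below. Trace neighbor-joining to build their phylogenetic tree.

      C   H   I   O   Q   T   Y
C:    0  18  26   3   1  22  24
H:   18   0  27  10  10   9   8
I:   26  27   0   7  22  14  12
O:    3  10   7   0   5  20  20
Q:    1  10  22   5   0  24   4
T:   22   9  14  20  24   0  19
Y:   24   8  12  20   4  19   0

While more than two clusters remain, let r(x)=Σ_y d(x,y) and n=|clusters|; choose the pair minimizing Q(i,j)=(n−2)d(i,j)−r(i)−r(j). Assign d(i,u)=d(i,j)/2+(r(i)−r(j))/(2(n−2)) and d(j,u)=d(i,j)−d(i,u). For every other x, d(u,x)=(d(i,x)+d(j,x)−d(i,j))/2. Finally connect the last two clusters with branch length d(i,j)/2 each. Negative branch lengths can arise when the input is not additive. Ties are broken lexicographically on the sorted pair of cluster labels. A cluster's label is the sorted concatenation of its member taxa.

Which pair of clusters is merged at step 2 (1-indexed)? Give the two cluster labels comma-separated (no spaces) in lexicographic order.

iteration 1: select C,Q (d=1, Q=-155); attach at lengths (33/10, -23/10); label the merged cluster CQ
  updated: d(CQ,H)=27/2, d(CQ,I)=47/2, d(CQ,O)=7/2, d(CQ,T)=45/2, d(CQ,Y)=27/2
iteration 2: select CQ,O (d=7/2, Q=-123); attach at lengths (15/4, -1/4); label the merged cluster COQ
  updated: d(COQ,H)=10, d(COQ,I)=27/2, d(COQ,T)=39/2, d(COQ,Y)=15
iteration 3: select H,T (d=9, Q=-177/2); attach at lengths (13/4, 23/4); label the merged cluster HT
  updated: d(COQ,HT)=41/4, d(HT,I)=16, d(HT,Y)=9
iteration 4: select COQ,HT (d=41/4, Q=-107/2); attach at lengths (6, 17/4); label the merged cluster CHOQT
  updated: d(CHOQT,I)=77/8, d(CHOQT,Y)=55/8
iteration 5: select CHOQT,I (d=77/8, Q=-57/2); attach at lengths (9/4, 59/8); label the merged cluster CHIOQT
  updated: d(CHIOQT,Y)=37/8
iteration 6: select CHIOQT,Y (d=37/8); attach at lengths (37/16, 37/16); label the merged cluster CHIOQTY
final tree: (((((C:33/10,Q:-23/10):15/4,O:-1/4):6,(H:13/4,T:23/4):17/4):9/4,I:59/8):37/16,Y:37/16)
total length: 38

CQ,O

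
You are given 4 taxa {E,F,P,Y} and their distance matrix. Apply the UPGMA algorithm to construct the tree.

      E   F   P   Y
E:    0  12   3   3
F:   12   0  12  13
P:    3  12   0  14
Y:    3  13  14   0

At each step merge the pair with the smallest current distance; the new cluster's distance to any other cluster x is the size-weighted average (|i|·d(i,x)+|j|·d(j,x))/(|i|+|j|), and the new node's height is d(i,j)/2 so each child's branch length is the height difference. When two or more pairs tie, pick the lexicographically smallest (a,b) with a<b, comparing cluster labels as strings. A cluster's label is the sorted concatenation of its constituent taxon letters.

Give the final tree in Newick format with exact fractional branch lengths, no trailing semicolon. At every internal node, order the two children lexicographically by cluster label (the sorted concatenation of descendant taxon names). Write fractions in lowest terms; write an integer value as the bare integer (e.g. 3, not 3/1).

(((E:3/2,P:3/2):11/4,Y:17/4):23/12,F:37/6)

step 1: merge (E,P) at d=3; branch lengths E→3/2, P→3/2; new cluster EP
  updated: d(EP,F)=12, d(EP,Y)=17/2
step 2: merge (EP,Y) at d=17/2; branch lengths EP→11/4, Y→17/4; new cluster EPY
  updated: d(EPY,F)=37/3
step 3: merge (EPY,F) at d=37/3; branch lengths EPY→23/12, F→37/6; new cluster EFPY
final tree: (((E:3/2,P:3/2):11/4,Y:17/4):23/12,F:37/6)
total length: 217/12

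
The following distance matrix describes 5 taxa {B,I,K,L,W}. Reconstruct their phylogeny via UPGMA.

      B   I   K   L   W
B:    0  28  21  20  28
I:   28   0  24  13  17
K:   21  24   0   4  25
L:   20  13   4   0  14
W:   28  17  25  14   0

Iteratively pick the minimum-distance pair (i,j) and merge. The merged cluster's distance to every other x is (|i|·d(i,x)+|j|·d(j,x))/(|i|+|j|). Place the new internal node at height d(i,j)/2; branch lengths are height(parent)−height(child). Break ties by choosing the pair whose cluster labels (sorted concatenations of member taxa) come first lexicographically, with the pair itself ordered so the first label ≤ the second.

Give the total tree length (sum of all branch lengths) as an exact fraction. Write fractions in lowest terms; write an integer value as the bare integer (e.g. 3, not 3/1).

1. join K+L (d=4) ⇒ KL; edges |K|=2, |L|=2
  updated: d(B,KL)=41/2, d(I,KL)=37/2, d(KL,W)=39/2
2. join I+W (d=17) ⇒ IW; edges |I|=17/2, |W|=17/2
  updated: d(B,IW)=28, d(IW,KL)=19
3. join IW+KL (d=19) ⇒ IKLW; edges |IW|=1, |KL|=15/2
  updated: d(B,IKLW)=97/4
4. join B+IKLW (d=97/4) ⇒ BIKLW; edges |B|=97/8, |IKLW|=21/8
final tree: (B:97/8,((I:17/2,W:17/2):1,(K:2,L:2):15/2):21/8)
total length: 177/4

177/4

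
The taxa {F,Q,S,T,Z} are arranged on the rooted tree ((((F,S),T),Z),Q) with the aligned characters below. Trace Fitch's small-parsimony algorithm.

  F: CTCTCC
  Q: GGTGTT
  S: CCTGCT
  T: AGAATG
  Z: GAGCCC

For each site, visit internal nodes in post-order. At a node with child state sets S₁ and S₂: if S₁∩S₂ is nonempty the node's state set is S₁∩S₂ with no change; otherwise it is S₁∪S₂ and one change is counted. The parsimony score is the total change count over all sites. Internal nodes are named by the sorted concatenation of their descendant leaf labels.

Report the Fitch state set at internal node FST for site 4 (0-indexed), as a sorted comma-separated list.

C,T

FS@0: {C} ∩ {C} = {C} (intersection, +0)
FST@0: {C} ∪ {A} = {A,C} (union, +1)
FSTZ@0: {A,C} ∪ {G} = {A,C,G} (union, +1)
FQSTZ@0: {A,C,G} ∩ {G} = {G} (intersection, +0)
FS@1: {T} ∪ {C} = {C,T} (union, +1)
FST@1: {C,T} ∪ {G} = {C,G,T} (union, +1)
FSTZ@1: {C,G,T} ∪ {A} = {A,C,G,T} (union, +1)
FQSTZ@1: {A,C,G,T} ∩ {G} = {G} (intersection, +0)
FS@2: {C} ∪ {T} = {C,T} (union, +1)
FST@2: {C,T} ∪ {A} = {A,C,T} (union, +1)
FSTZ@2: {A,C,T} ∪ {G} = {A,C,G,T} (union, +1)
FQSTZ@2: {A,C,G,T} ∩ {T} = {T} (intersection, +0)
FS@3: {T} ∪ {G} = {G,T} (union, +1)
FST@3: {G,T} ∪ {A} = {A,G,T} (union, +1)
FSTZ@3: {A,G,T} ∪ {C} = {A,C,G,T} (union, +1)
FQSTZ@3: {A,C,G,T} ∩ {G} = {G} (intersection, +0)
FS@4: {C} ∩ {C} = {C} (intersection, +0)
FST@4: {C} ∪ {T} = {C,T} (union, +1)
FSTZ@4: {C,T} ∩ {C} = {C} (intersection, +0)
FQSTZ@4: {C} ∪ {T} = {C,T} (union, +1)
FS@5: {C} ∪ {T} = {C,T} (union, +1)
FST@5: {C,T} ∪ {G} = {C,G,T} (union, +1)
FSTZ@5: {C,G,T} ∩ {C} = {C} (intersection, +0)
FQSTZ@5: {C} ∪ {T} = {C,T} (union, +1)
per-site changes: [2, 3, 3, 3, 2, 3]; total = 16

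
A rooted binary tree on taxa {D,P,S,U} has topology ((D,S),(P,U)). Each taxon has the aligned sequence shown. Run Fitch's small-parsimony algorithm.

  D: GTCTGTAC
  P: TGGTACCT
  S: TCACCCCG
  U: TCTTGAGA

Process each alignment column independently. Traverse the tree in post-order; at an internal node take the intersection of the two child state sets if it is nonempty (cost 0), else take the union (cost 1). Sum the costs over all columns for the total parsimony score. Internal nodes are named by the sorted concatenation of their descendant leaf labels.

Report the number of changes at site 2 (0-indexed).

[col 0] DS: children D:{G}, S:{T} ∪→ {G,T}; cost 1
[col 0] PU: children P:{T}, U:{T} ∩→ {T}; cost 0
[col 0] DPSU: children DS:{G,T}, PU:{T} ∩→ {T}; cost 0
[col 1] DS: children D:{T}, S:{C} ∪→ {C,T}; cost 1
[col 1] PU: children P:{G}, U:{C} ∪→ {C,G}; cost 1
[col 1] DPSU: children DS:{C,T}, PU:{C,G} ∩→ {C}; cost 0
[col 2] DS: children D:{C}, S:{A} ∪→ {A,C}; cost 1
[col 2] PU: children P:{G}, U:{T} ∪→ {G,T}; cost 1
[col 2] DPSU: children DS:{A,C}, PU:{G,T} ∪→ {A,C,G,T}; cost 1
[col 3] DS: children D:{T}, S:{C} ∪→ {C,T}; cost 1
[col 3] PU: children P:{T}, U:{T} ∩→ {T}; cost 0
[col 3] DPSU: children DS:{C,T}, PU:{T} ∩→ {T}; cost 0
[col 4] DS: children D:{G}, S:{C} ∪→ {C,G}; cost 1
[col 4] PU: children P:{A}, U:{G} ∪→ {A,G}; cost 1
[col 4] DPSU: children DS:{C,G}, PU:{A,G} ∩→ {G}; cost 0
[col 5] DS: children D:{T}, S:{C} ∪→ {C,T}; cost 1
[col 5] PU: children P:{C}, U:{A} ∪→ {A,C}; cost 1
[col 5] DPSU: children DS:{C,T}, PU:{A,C} ∩→ {C}; cost 0
[col 6] DS: children D:{A}, S:{C} ∪→ {A,C}; cost 1
[col 6] PU: children P:{C}, U:{G} ∪→ {C,G}; cost 1
[col 6] DPSU: children DS:{A,C}, PU:{C,G} ∩→ {C}; cost 0
[col 7] DS: children D:{C}, S:{G} ∪→ {C,G}; cost 1
[col 7] PU: children P:{T}, U:{A} ∪→ {A,T}; cost 1
[col 7] DPSU: children DS:{C,G}, PU:{A,T} ∪→ {A,C,G,T}; cost 1
per-site changes: [1, 2, 3, 1, 2, 2, 2, 3]; total = 16

3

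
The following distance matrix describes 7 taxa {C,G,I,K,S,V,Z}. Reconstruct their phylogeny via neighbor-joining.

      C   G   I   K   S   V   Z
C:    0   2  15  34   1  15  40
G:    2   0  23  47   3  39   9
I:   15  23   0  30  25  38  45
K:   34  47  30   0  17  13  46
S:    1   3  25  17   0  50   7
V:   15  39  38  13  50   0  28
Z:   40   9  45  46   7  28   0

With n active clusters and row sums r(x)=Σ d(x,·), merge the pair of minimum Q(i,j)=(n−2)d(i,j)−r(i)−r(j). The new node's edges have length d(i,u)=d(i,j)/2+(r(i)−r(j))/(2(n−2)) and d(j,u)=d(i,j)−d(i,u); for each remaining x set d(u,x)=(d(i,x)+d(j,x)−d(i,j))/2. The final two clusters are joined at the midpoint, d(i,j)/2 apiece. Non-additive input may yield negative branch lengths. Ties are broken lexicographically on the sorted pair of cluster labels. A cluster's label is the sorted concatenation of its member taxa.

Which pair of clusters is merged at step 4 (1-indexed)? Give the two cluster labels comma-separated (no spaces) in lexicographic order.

C,GSZ

step 1: merge (K,V) at d=13, Q=-305; branch lengths K→69/10, V→61/10; new cluster KV
  updated: d(C,KV)=18, d(G,KV)=73/2, d(I,KV)=55/2, d(KV,S)=27, d(KV,Z)=61/2
step 2: merge (G,Z) at d=9, Q=-169; branch lengths G→-11/4, Z→47/4; new cluster GZ
  updated: d(C,GZ)=33/2, d(GZ,I)=59/2, d(GZ,KV)=29, d(GZ,S)=1/2
step 3: merge (GZ,S) at d=1/2, Q=-255/2; branch lengths GZ→47/12, S→-41/12; new cluster GSZ
  updated: d(C,GSZ)=17/2, d(GSZ,I)=27, d(GSZ,KV)=111/4
step 4: merge (C,GSZ) at d=17/2, Q=-351/4; branch lengths C→-19/16, GSZ→155/16; new cluster CGSZ
  updated: d(CGSZ,I)=67/4, d(CGSZ,KV)=149/8
step 5: merge (CGSZ,I) at d=67/4, Q=-503/8; branch lengths CGSZ→63/16, I→205/16; new cluster CGISZ
  updated: d(CGISZ,KV)=235/16
step 6: merge (CGISZ,KV) at d=235/16; branch lengths CGISZ→235/32, KV→235/32; new cluster CGIKSVZ
final tree: (((C:-19/16,((G:-11/4,Z:47/4):47/12,S:-41/12):155/16):63/16,I:205/16):235/32,(K:69/10,V:61/10):235/32)
total length: 999/16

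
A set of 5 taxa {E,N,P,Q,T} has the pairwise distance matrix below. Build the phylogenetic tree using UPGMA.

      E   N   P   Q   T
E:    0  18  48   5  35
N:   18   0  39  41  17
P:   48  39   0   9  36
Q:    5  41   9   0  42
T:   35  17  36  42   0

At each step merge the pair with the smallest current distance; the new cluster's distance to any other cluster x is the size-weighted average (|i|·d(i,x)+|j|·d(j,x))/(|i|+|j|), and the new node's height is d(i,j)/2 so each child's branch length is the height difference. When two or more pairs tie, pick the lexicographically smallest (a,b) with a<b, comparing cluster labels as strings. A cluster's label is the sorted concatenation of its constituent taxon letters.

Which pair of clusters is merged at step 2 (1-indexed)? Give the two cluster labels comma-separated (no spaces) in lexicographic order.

N,T

1. join E+Q (d=5) ⇒ EQ; edges |E|=5/2, |Q|=5/2
  updated: d(EQ,N)=59/2, d(EQ,P)=57/2, d(EQ,T)=77/2
2. join N+T (d=17) ⇒ NT; edges |N|=17/2, |T|=17/2
  updated: d(EQ,NT)=34, d(NT,P)=75/2
3. join EQ+P (d=57/2) ⇒ EPQ; edges |EQ|=47/4, |P|=57/4
  updated: d(EPQ,NT)=211/6
4. join EPQ+NT (d=211/6) ⇒ ENPQT; edges |EPQ|=10/3, |NT|=109/12
final tree: (((E:5/2,Q:5/2):47/4,P:57/4):10/3,(N:17/2,T:17/2):109/12)
total length: 725/12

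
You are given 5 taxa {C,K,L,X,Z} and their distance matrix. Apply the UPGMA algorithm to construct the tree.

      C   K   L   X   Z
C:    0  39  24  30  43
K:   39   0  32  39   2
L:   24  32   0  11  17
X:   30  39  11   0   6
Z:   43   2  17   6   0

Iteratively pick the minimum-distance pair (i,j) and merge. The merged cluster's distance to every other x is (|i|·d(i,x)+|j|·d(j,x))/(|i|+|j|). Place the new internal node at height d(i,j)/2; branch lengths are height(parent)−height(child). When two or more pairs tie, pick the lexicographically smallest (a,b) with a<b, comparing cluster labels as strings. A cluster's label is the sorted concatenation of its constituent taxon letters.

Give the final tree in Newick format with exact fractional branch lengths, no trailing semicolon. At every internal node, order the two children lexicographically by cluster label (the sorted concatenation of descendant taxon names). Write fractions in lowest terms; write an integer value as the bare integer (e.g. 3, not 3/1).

(C:17,((K:1,Z:1):43/4,(L:11/2,X:11/2):25/4):21/4)

iteration 1: select K,Z (d=2); attach at lengths (1, 1); label the merged cluster KZ
  updated: d(C,KZ)=41, d(KZ,L)=49/2, d(KZ,X)=45/2
iteration 2: select L,X (d=11); attach at lengths (11/2, 11/2); label the merged cluster LX
  updated: d(C,LX)=27, d(KZ,LX)=47/2
iteration 3: select KZ,LX (d=47/2); attach at lengths (43/4, 25/4); label the merged cluster KLXZ
  updated: d(C,KLXZ)=34
iteration 4: select C,KLXZ (d=34); attach at lengths (17, 21/4); label the merged cluster CKLXZ
final tree: (C:17,((K:1,Z:1):43/4,(L:11/2,X:11/2):25/4):21/4)
total length: 209/4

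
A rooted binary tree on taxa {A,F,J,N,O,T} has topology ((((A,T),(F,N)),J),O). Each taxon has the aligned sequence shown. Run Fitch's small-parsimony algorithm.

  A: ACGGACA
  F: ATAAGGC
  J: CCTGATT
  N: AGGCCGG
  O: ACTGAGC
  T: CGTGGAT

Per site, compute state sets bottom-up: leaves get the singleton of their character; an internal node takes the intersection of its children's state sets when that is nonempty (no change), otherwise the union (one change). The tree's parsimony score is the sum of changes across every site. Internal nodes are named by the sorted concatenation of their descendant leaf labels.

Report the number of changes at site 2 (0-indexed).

3

[col 0] AT: children A:{A}, T:{C} ∪→ {A,C}; cost 1
[col 0] FN: children F:{A}, N:{A} ∩→ {A}; cost 0
[col 0] AFNT: children AT:{A,C}, FN:{A} ∩→ {A}; cost 0
[col 0] AFJNT: children AFNT:{A}, J:{C} ∪→ {A,C}; cost 1
[col 0] AFJNOT: children AFJNT:{A,C}, O:{A} ∩→ {A}; cost 0
[col 1] AT: children A:{C}, T:{G} ∪→ {C,G}; cost 1
[col 1] FN: children F:{T}, N:{G} ∪→ {G,T}; cost 1
[col 1] AFNT: children AT:{C,G}, FN:{G,T} ∩→ {G}; cost 0
[col 1] AFJNT: children AFNT:{G}, J:{C} ∪→ {C,G}; cost 1
[col 1] AFJNOT: children AFJNT:{C,G}, O:{C} ∩→ {C}; cost 0
[col 2] AT: children A:{G}, T:{T} ∪→ {G,T}; cost 1
[col 2] FN: children F:{A}, N:{G} ∪→ {A,G}; cost 1
[col 2] AFNT: children AT:{G,T}, FN:{A,G} ∩→ {G}; cost 0
[col 2] AFJNT: children AFNT:{G}, J:{T} ∪→ {G,T}; cost 1
[col 2] AFJNOT: children AFJNT:{G,T}, O:{T} ∩→ {T}; cost 0
[col 3] AT: children A:{G}, T:{G} ∩→ {G}; cost 0
[col 3] FN: children F:{A}, N:{C} ∪→ {A,C}; cost 1
[col 3] AFNT: children AT:{G}, FN:{A,C} ∪→ {A,C,G}; cost 1
[col 3] AFJNT: children AFNT:{A,C,G}, J:{G} ∩→ {G}; cost 0
[col 3] AFJNOT: children AFJNT:{G}, O:{G} ∩→ {G}; cost 0
[col 4] AT: children A:{A}, T:{G} ∪→ {A,G}; cost 1
[col 4] FN: children F:{G}, N:{C} ∪→ {C,G}; cost 1
[col 4] AFNT: children AT:{A,G}, FN:{C,G} ∩→ {G}; cost 0
[col 4] AFJNT: children AFNT:{G}, J:{A} ∪→ {A,G}; cost 1
[col 4] AFJNOT: children AFJNT:{A,G}, O:{A} ∩→ {A}; cost 0
[col 5] AT: children A:{C}, T:{A} ∪→ {A,C}; cost 1
[col 5] FN: children F:{G}, N:{G} ∩→ {G}; cost 0
[col 5] AFNT: children AT:{A,C}, FN:{G} ∪→ {A,C,G}; cost 1
[col 5] AFJNT: children AFNT:{A,C,G}, J:{T} ∪→ {A,C,G,T}; cost 1
[col 5] AFJNOT: children AFJNT:{A,C,G,T}, O:{G} ∩→ {G}; cost 0
[col 6] AT: children A:{A}, T:{T} ∪→ {A,T}; cost 1
[col 6] FN: children F:{C}, N:{G} ∪→ {C,G}; cost 1
[col 6] AFNT: children AT:{A,T}, FN:{C,G} ∪→ {A,C,G,T}; cost 1
[col 6] AFJNT: children AFNT:{A,C,G,T}, J:{T} ∩→ {T}; cost 0
[col 6] AFJNOT: children AFJNT:{T}, O:{C} ∪→ {C,T}; cost 1
per-site changes: [2, 3, 3, 2, 3, 3, 4]; total = 20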